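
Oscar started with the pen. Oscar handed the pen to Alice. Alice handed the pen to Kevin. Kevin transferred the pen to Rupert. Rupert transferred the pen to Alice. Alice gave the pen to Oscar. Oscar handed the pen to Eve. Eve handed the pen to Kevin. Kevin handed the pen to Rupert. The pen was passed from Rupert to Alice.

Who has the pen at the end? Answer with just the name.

Tracking the pen through each event:
Start: Oscar has the pen.
After event 1: Alice has the pen.
After event 2: Kevin has the pen.
After event 3: Rupert has the pen.
After event 4: Alice has the pen.
After event 5: Oscar has the pen.
After event 6: Eve has the pen.
After event 7: Kevin has the pen.
After event 8: Rupert has the pen.
After event 9: Alice has the pen.

Answer: Alice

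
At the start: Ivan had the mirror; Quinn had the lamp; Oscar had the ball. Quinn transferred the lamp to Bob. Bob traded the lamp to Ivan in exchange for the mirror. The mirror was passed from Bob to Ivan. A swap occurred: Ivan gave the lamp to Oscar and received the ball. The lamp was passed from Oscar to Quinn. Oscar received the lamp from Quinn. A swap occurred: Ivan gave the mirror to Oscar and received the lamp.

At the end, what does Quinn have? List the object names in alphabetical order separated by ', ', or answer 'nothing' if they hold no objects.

Answer: nothing

Derivation:
Tracking all object holders:
Start: mirror:Ivan, lamp:Quinn, ball:Oscar
Event 1 (give lamp: Quinn -> Bob). State: mirror:Ivan, lamp:Bob, ball:Oscar
Event 2 (swap lamp<->mirror: now lamp:Ivan, mirror:Bob). State: mirror:Bob, lamp:Ivan, ball:Oscar
Event 3 (give mirror: Bob -> Ivan). State: mirror:Ivan, lamp:Ivan, ball:Oscar
Event 4 (swap lamp<->ball: now lamp:Oscar, ball:Ivan). State: mirror:Ivan, lamp:Oscar, ball:Ivan
Event 5 (give lamp: Oscar -> Quinn). State: mirror:Ivan, lamp:Quinn, ball:Ivan
Event 6 (give lamp: Quinn -> Oscar). State: mirror:Ivan, lamp:Oscar, ball:Ivan
Event 7 (swap mirror<->lamp: now mirror:Oscar, lamp:Ivan). State: mirror:Oscar, lamp:Ivan, ball:Ivan

Final state: mirror:Oscar, lamp:Ivan, ball:Ivan
Quinn holds: (nothing).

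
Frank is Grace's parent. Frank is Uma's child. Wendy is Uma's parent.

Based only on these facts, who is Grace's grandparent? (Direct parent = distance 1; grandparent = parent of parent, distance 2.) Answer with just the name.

Reconstructing the parent chain from the given facts:
  Wendy -> Uma -> Frank -> Grace
(each arrow means 'parent of the next')
Positions in the chain (0 = top):
  position of Wendy: 0
  position of Uma: 1
  position of Frank: 2
  position of Grace: 3

Grace is at position 3; the grandparent is 2 steps up the chain, i.e. position 1: Uma.

Answer: Uma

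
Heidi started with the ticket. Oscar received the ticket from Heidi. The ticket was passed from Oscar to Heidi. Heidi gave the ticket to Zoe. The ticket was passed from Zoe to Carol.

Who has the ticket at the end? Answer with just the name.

Answer: Carol

Derivation:
Tracking the ticket through each event:
Start: Heidi has the ticket.
After event 1: Oscar has the ticket.
After event 2: Heidi has the ticket.
After event 3: Zoe has the ticket.
After event 4: Carol has the ticket.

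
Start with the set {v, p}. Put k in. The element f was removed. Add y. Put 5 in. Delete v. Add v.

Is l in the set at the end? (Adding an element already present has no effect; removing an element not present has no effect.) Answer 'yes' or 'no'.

Tracking the set through each operation:
Start: {p, v}
Event 1 (add k): added. Set: {k, p, v}
Event 2 (remove f): not present, no change. Set: {k, p, v}
Event 3 (add y): added. Set: {k, p, v, y}
Event 4 (add 5): added. Set: {5, k, p, v, y}
Event 5 (remove v): removed. Set: {5, k, p, y}
Event 6 (add v): added. Set: {5, k, p, v, y}

Final set: {5, k, p, v, y} (size 5)
l is NOT in the final set.

Answer: no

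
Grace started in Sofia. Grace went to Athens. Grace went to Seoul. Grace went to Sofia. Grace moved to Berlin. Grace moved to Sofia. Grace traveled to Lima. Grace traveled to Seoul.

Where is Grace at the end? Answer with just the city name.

Answer: Seoul

Derivation:
Tracking Grace's location:
Start: Grace is in Sofia.
After move 1: Sofia -> Athens. Grace is in Athens.
After move 2: Athens -> Seoul. Grace is in Seoul.
After move 3: Seoul -> Sofia. Grace is in Sofia.
After move 4: Sofia -> Berlin. Grace is in Berlin.
After move 5: Berlin -> Sofia. Grace is in Sofia.
After move 6: Sofia -> Lima. Grace is in Lima.
After move 7: Lima -> Seoul. Grace is in Seoul.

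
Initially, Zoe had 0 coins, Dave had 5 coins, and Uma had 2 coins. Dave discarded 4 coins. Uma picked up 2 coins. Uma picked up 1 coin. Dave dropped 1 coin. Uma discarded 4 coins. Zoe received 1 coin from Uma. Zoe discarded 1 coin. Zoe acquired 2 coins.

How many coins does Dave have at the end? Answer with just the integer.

Answer: 0

Derivation:
Tracking counts step by step:
Start: Zoe=0, Dave=5, Uma=2
Event 1 (Dave -4): Dave: 5 -> 1. State: Zoe=0, Dave=1, Uma=2
Event 2 (Uma +2): Uma: 2 -> 4. State: Zoe=0, Dave=1, Uma=4
Event 3 (Uma +1): Uma: 4 -> 5. State: Zoe=0, Dave=1, Uma=5
Event 4 (Dave -1): Dave: 1 -> 0. State: Zoe=0, Dave=0, Uma=5
Event 5 (Uma -4): Uma: 5 -> 1. State: Zoe=0, Dave=0, Uma=1
Event 6 (Uma -> Zoe, 1): Uma: 1 -> 0, Zoe: 0 -> 1. State: Zoe=1, Dave=0, Uma=0
Event 7 (Zoe -1): Zoe: 1 -> 0. State: Zoe=0, Dave=0, Uma=0
Event 8 (Zoe +2): Zoe: 0 -> 2. State: Zoe=2, Dave=0, Uma=0

Dave's final count: 0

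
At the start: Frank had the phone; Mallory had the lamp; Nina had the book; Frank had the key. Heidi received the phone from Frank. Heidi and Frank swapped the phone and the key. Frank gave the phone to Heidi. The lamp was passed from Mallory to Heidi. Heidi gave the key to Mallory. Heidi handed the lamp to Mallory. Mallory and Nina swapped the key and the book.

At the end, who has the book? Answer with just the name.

Tracking all object holders:
Start: phone:Frank, lamp:Mallory, book:Nina, key:Frank
Event 1 (give phone: Frank -> Heidi). State: phone:Heidi, lamp:Mallory, book:Nina, key:Frank
Event 2 (swap phone<->key: now phone:Frank, key:Heidi). State: phone:Frank, lamp:Mallory, book:Nina, key:Heidi
Event 3 (give phone: Frank -> Heidi). State: phone:Heidi, lamp:Mallory, book:Nina, key:Heidi
Event 4 (give lamp: Mallory -> Heidi). State: phone:Heidi, lamp:Heidi, book:Nina, key:Heidi
Event 5 (give key: Heidi -> Mallory). State: phone:Heidi, lamp:Heidi, book:Nina, key:Mallory
Event 6 (give lamp: Heidi -> Mallory). State: phone:Heidi, lamp:Mallory, book:Nina, key:Mallory
Event 7 (swap key<->book: now key:Nina, book:Mallory). State: phone:Heidi, lamp:Mallory, book:Mallory, key:Nina

Final state: phone:Heidi, lamp:Mallory, book:Mallory, key:Nina
The book is held by Mallory.

Answer: Mallory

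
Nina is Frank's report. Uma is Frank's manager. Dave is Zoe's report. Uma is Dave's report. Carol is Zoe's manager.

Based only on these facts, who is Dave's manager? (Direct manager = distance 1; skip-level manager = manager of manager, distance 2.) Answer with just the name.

Answer: Zoe

Derivation:
Reconstructing the manager chain from the given facts:
  Carol -> Zoe -> Dave -> Uma -> Frank -> Nina
(each arrow means 'manager of the next')
Positions in the chain (0 = top):
  position of Carol: 0
  position of Zoe: 1
  position of Dave: 2
  position of Uma: 3
  position of Frank: 4
  position of Nina: 5

Dave is at position 2; the manager is 1 step up the chain, i.e. position 1: Zoe.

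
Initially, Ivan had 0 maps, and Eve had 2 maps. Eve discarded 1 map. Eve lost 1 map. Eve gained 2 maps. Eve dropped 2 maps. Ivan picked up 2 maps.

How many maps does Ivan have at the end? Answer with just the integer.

Tracking counts step by step:
Start: Ivan=0, Eve=2
Event 1 (Eve -1): Eve: 2 -> 1. State: Ivan=0, Eve=1
Event 2 (Eve -1): Eve: 1 -> 0. State: Ivan=0, Eve=0
Event 3 (Eve +2): Eve: 0 -> 2. State: Ivan=0, Eve=2
Event 4 (Eve -2): Eve: 2 -> 0. State: Ivan=0, Eve=0
Event 5 (Ivan +2): Ivan: 0 -> 2. State: Ivan=2, Eve=0

Ivan's final count: 2

Answer: 2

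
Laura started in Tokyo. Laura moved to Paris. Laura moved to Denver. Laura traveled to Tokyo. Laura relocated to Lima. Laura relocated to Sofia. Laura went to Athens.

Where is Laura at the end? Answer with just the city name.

Tracking Laura's location:
Start: Laura is in Tokyo.
After move 1: Tokyo -> Paris. Laura is in Paris.
After move 2: Paris -> Denver. Laura is in Denver.
After move 3: Denver -> Tokyo. Laura is in Tokyo.
After move 4: Tokyo -> Lima. Laura is in Lima.
After move 5: Lima -> Sofia. Laura is in Sofia.
After move 6: Sofia -> Athens. Laura is in Athens.

Answer: Athens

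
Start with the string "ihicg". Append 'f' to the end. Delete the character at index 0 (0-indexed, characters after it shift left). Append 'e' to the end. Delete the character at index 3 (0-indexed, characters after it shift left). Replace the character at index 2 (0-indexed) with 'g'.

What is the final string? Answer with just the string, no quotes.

Answer: higfe

Derivation:
Applying each edit step by step:
Start: "ihicg"
Op 1 (append 'f'): "ihicg" -> "ihicgf"
Op 2 (delete idx 0 = 'i'): "ihicgf" -> "hicgf"
Op 3 (append 'e'): "hicgf" -> "hicgfe"
Op 4 (delete idx 3 = 'g'): "hicgfe" -> "hicfe"
Op 5 (replace idx 2: 'c' -> 'g'): "hicfe" -> "higfe"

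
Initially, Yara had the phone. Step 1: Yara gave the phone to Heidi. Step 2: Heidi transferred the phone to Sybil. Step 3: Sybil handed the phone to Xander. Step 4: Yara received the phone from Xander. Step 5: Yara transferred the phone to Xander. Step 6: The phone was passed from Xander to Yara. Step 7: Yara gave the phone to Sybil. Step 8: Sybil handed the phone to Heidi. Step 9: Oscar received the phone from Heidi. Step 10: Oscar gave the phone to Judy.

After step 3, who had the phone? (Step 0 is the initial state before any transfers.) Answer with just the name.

Tracking the phone holder through step 3:
After step 0 (start): Yara
After step 1: Heidi
After step 2: Sybil
After step 3: Xander

At step 3, the holder is Xander.

Answer: Xander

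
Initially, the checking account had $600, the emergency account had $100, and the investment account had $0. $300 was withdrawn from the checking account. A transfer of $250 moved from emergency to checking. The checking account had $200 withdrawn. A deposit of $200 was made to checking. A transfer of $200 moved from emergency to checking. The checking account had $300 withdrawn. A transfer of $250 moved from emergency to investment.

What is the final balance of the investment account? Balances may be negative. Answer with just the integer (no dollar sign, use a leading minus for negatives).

Tracking account balances step by step:
Start: checking=600, emergency=100, investment=0
Event 1 (withdraw 300 from checking): checking: 600 - 300 = 300. Balances: checking=300, emergency=100, investment=0
Event 2 (transfer 250 emergency -> checking): emergency: 100 - 250 = -150, checking: 300 + 250 = 550. Balances: checking=550, emergency=-150, investment=0
Event 3 (withdraw 200 from checking): checking: 550 - 200 = 350. Balances: checking=350, emergency=-150, investment=0
Event 4 (deposit 200 to checking): checking: 350 + 200 = 550. Balances: checking=550, emergency=-150, investment=0
Event 5 (transfer 200 emergency -> checking): emergency: -150 - 200 = -350, checking: 550 + 200 = 750. Balances: checking=750, emergency=-350, investment=0
Event 6 (withdraw 300 from checking): checking: 750 - 300 = 450. Balances: checking=450, emergency=-350, investment=0
Event 7 (transfer 250 emergency -> investment): emergency: -350 - 250 = -600, investment: 0 + 250 = 250. Balances: checking=450, emergency=-600, investment=250

Final balance of investment: 250

Answer: 250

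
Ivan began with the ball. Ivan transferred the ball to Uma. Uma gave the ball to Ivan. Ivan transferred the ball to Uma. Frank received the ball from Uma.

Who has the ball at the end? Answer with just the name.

Answer: Frank

Derivation:
Tracking the ball through each event:
Start: Ivan has the ball.
After event 1: Uma has the ball.
After event 2: Ivan has the ball.
After event 3: Uma has the ball.
After event 4: Frank has the ball.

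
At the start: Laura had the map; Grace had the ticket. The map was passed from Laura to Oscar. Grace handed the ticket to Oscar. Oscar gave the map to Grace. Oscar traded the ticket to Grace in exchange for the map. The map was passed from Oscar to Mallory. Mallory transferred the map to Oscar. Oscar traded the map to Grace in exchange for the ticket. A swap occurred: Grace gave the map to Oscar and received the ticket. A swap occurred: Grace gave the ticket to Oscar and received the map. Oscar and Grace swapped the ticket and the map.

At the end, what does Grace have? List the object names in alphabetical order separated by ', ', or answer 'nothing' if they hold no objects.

Tracking all object holders:
Start: map:Laura, ticket:Grace
Event 1 (give map: Laura -> Oscar). State: map:Oscar, ticket:Grace
Event 2 (give ticket: Grace -> Oscar). State: map:Oscar, ticket:Oscar
Event 3 (give map: Oscar -> Grace). State: map:Grace, ticket:Oscar
Event 4 (swap ticket<->map: now ticket:Grace, map:Oscar). State: map:Oscar, ticket:Grace
Event 5 (give map: Oscar -> Mallory). State: map:Mallory, ticket:Grace
Event 6 (give map: Mallory -> Oscar). State: map:Oscar, ticket:Grace
Event 7 (swap map<->ticket: now map:Grace, ticket:Oscar). State: map:Grace, ticket:Oscar
Event 8 (swap map<->ticket: now map:Oscar, ticket:Grace). State: map:Oscar, ticket:Grace
Event 9 (swap ticket<->map: now ticket:Oscar, map:Grace). State: map:Grace, ticket:Oscar
Event 10 (swap ticket<->map: now ticket:Grace, map:Oscar). State: map:Oscar, ticket:Grace

Final state: map:Oscar, ticket:Grace
Grace holds: ticket.

Answer: ticket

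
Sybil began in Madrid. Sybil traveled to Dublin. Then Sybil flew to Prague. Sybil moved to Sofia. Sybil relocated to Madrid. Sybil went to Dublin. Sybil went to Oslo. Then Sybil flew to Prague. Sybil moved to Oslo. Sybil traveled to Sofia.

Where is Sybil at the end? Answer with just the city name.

Answer: Sofia

Derivation:
Tracking Sybil's location:
Start: Sybil is in Madrid.
After move 1: Madrid -> Dublin. Sybil is in Dublin.
After move 2: Dublin -> Prague. Sybil is in Prague.
After move 3: Prague -> Sofia. Sybil is in Sofia.
After move 4: Sofia -> Madrid. Sybil is in Madrid.
After move 5: Madrid -> Dublin. Sybil is in Dublin.
After move 6: Dublin -> Oslo. Sybil is in Oslo.
After move 7: Oslo -> Prague. Sybil is in Prague.
After move 8: Prague -> Oslo. Sybil is in Oslo.
After move 9: Oslo -> Sofia. Sybil is in Sofia.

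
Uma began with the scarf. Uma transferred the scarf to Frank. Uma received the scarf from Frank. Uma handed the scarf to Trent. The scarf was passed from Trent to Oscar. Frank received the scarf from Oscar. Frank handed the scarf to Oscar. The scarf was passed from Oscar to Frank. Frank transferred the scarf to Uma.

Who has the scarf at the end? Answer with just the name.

Tracking the scarf through each event:
Start: Uma has the scarf.
After event 1: Frank has the scarf.
After event 2: Uma has the scarf.
After event 3: Trent has the scarf.
After event 4: Oscar has the scarf.
After event 5: Frank has the scarf.
After event 6: Oscar has the scarf.
After event 7: Frank has the scarf.
After event 8: Uma has the scarf.

Answer: Uma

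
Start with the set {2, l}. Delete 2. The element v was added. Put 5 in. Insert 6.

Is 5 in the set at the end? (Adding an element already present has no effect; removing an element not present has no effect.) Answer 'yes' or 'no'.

Answer: yes

Derivation:
Tracking the set through each operation:
Start: {2, l}
Event 1 (remove 2): removed. Set: {l}
Event 2 (add v): added. Set: {l, v}
Event 3 (add 5): added. Set: {5, l, v}
Event 4 (add 6): added. Set: {5, 6, l, v}

Final set: {5, 6, l, v} (size 4)
5 is in the final set.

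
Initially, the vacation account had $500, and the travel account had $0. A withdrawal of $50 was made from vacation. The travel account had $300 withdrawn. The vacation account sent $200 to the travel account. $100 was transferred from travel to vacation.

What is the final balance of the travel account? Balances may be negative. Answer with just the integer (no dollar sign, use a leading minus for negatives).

Tracking account balances step by step:
Start: vacation=500, travel=0
Event 1 (withdraw 50 from vacation): vacation: 500 - 50 = 450. Balances: vacation=450, travel=0
Event 2 (withdraw 300 from travel): travel: 0 - 300 = -300. Balances: vacation=450, travel=-300
Event 3 (transfer 200 vacation -> travel): vacation: 450 - 200 = 250, travel: -300 + 200 = -100. Balances: vacation=250, travel=-100
Event 4 (transfer 100 travel -> vacation): travel: -100 - 100 = -200, vacation: 250 + 100 = 350. Balances: vacation=350, travel=-200

Final balance of travel: -200

Answer: -200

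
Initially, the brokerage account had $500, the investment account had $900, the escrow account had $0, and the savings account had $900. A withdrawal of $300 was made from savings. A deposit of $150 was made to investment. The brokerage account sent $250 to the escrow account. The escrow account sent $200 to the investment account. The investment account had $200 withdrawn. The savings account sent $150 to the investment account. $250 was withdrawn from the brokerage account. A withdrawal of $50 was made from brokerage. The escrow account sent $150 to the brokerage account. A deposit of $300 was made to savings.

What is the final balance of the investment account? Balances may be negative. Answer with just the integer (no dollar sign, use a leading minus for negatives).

Tracking account balances step by step:
Start: brokerage=500, investment=900, escrow=0, savings=900
Event 1 (withdraw 300 from savings): savings: 900 - 300 = 600. Balances: brokerage=500, investment=900, escrow=0, savings=600
Event 2 (deposit 150 to investment): investment: 900 + 150 = 1050. Balances: brokerage=500, investment=1050, escrow=0, savings=600
Event 3 (transfer 250 brokerage -> escrow): brokerage: 500 - 250 = 250, escrow: 0 + 250 = 250. Balances: brokerage=250, investment=1050, escrow=250, savings=600
Event 4 (transfer 200 escrow -> investment): escrow: 250 - 200 = 50, investment: 1050 + 200 = 1250. Balances: brokerage=250, investment=1250, escrow=50, savings=600
Event 5 (withdraw 200 from investment): investment: 1250 - 200 = 1050. Balances: brokerage=250, investment=1050, escrow=50, savings=600
Event 6 (transfer 150 savings -> investment): savings: 600 - 150 = 450, investment: 1050 + 150 = 1200. Balances: brokerage=250, investment=1200, escrow=50, savings=450
Event 7 (withdraw 250 from brokerage): brokerage: 250 - 250 = 0. Balances: brokerage=0, investment=1200, escrow=50, savings=450
Event 8 (withdraw 50 from brokerage): brokerage: 0 - 50 = -50. Balances: brokerage=-50, investment=1200, escrow=50, savings=450
Event 9 (transfer 150 escrow -> brokerage): escrow: 50 - 150 = -100, brokerage: -50 + 150 = 100. Balances: brokerage=100, investment=1200, escrow=-100, savings=450
Event 10 (deposit 300 to savings): savings: 450 + 300 = 750. Balances: brokerage=100, investment=1200, escrow=-100, savings=750

Final balance of investment: 1200

Answer: 1200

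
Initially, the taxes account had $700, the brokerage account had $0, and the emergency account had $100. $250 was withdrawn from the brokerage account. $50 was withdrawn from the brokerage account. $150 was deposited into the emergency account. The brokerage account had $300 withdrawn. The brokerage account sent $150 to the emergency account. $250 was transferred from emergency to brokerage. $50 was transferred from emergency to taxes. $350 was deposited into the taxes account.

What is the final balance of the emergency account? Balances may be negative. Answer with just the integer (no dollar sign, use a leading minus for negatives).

Answer: 100

Derivation:
Tracking account balances step by step:
Start: taxes=700, brokerage=0, emergency=100
Event 1 (withdraw 250 from brokerage): brokerage: 0 - 250 = -250. Balances: taxes=700, brokerage=-250, emergency=100
Event 2 (withdraw 50 from brokerage): brokerage: -250 - 50 = -300. Balances: taxes=700, brokerage=-300, emergency=100
Event 3 (deposit 150 to emergency): emergency: 100 + 150 = 250. Balances: taxes=700, brokerage=-300, emergency=250
Event 4 (withdraw 300 from brokerage): brokerage: -300 - 300 = -600. Balances: taxes=700, brokerage=-600, emergency=250
Event 5 (transfer 150 brokerage -> emergency): brokerage: -600 - 150 = -750, emergency: 250 + 150 = 400. Balances: taxes=700, brokerage=-750, emergency=400
Event 6 (transfer 250 emergency -> brokerage): emergency: 400 - 250 = 150, brokerage: -750 + 250 = -500. Balances: taxes=700, brokerage=-500, emergency=150
Event 7 (transfer 50 emergency -> taxes): emergency: 150 - 50 = 100, taxes: 700 + 50 = 750. Balances: taxes=750, brokerage=-500, emergency=100
Event 8 (deposit 350 to taxes): taxes: 750 + 350 = 1100. Balances: taxes=1100, brokerage=-500, emergency=100

Final balance of emergency: 100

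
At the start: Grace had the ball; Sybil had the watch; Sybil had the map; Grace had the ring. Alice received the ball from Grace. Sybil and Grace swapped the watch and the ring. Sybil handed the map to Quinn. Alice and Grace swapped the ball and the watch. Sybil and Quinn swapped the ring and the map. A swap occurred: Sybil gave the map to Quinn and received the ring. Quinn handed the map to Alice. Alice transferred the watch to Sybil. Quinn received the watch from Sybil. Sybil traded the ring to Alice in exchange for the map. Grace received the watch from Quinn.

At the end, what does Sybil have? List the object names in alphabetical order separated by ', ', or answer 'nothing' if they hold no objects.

Tracking all object holders:
Start: ball:Grace, watch:Sybil, map:Sybil, ring:Grace
Event 1 (give ball: Grace -> Alice). State: ball:Alice, watch:Sybil, map:Sybil, ring:Grace
Event 2 (swap watch<->ring: now watch:Grace, ring:Sybil). State: ball:Alice, watch:Grace, map:Sybil, ring:Sybil
Event 3 (give map: Sybil -> Quinn). State: ball:Alice, watch:Grace, map:Quinn, ring:Sybil
Event 4 (swap ball<->watch: now ball:Grace, watch:Alice). State: ball:Grace, watch:Alice, map:Quinn, ring:Sybil
Event 5 (swap ring<->map: now ring:Quinn, map:Sybil). State: ball:Grace, watch:Alice, map:Sybil, ring:Quinn
Event 6 (swap map<->ring: now map:Quinn, ring:Sybil). State: ball:Grace, watch:Alice, map:Quinn, ring:Sybil
Event 7 (give map: Quinn -> Alice). State: ball:Grace, watch:Alice, map:Alice, ring:Sybil
Event 8 (give watch: Alice -> Sybil). State: ball:Grace, watch:Sybil, map:Alice, ring:Sybil
Event 9 (give watch: Sybil -> Quinn). State: ball:Grace, watch:Quinn, map:Alice, ring:Sybil
Event 10 (swap ring<->map: now ring:Alice, map:Sybil). State: ball:Grace, watch:Quinn, map:Sybil, ring:Alice
Event 11 (give watch: Quinn -> Grace). State: ball:Grace, watch:Grace, map:Sybil, ring:Alice

Final state: ball:Grace, watch:Grace, map:Sybil, ring:Alice
Sybil holds: map.

Answer: map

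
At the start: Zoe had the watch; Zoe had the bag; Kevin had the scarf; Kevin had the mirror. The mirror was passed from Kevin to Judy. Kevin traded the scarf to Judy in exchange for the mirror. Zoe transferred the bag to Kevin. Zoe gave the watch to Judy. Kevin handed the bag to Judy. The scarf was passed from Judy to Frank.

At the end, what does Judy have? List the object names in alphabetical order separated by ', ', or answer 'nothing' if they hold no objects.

Answer: bag, watch

Derivation:
Tracking all object holders:
Start: watch:Zoe, bag:Zoe, scarf:Kevin, mirror:Kevin
Event 1 (give mirror: Kevin -> Judy). State: watch:Zoe, bag:Zoe, scarf:Kevin, mirror:Judy
Event 2 (swap scarf<->mirror: now scarf:Judy, mirror:Kevin). State: watch:Zoe, bag:Zoe, scarf:Judy, mirror:Kevin
Event 3 (give bag: Zoe -> Kevin). State: watch:Zoe, bag:Kevin, scarf:Judy, mirror:Kevin
Event 4 (give watch: Zoe -> Judy). State: watch:Judy, bag:Kevin, scarf:Judy, mirror:Kevin
Event 5 (give bag: Kevin -> Judy). State: watch:Judy, bag:Judy, scarf:Judy, mirror:Kevin
Event 6 (give scarf: Judy -> Frank). State: watch:Judy, bag:Judy, scarf:Frank, mirror:Kevin

Final state: watch:Judy, bag:Judy, scarf:Frank, mirror:Kevin
Judy holds: bag, watch.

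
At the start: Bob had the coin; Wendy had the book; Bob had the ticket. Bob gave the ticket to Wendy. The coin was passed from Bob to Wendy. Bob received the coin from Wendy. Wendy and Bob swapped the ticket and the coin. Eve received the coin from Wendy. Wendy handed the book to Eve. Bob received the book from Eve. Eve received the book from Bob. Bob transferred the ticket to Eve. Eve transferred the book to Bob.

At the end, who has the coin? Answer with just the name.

Answer: Eve

Derivation:
Tracking all object holders:
Start: coin:Bob, book:Wendy, ticket:Bob
Event 1 (give ticket: Bob -> Wendy). State: coin:Bob, book:Wendy, ticket:Wendy
Event 2 (give coin: Bob -> Wendy). State: coin:Wendy, book:Wendy, ticket:Wendy
Event 3 (give coin: Wendy -> Bob). State: coin:Bob, book:Wendy, ticket:Wendy
Event 4 (swap ticket<->coin: now ticket:Bob, coin:Wendy). State: coin:Wendy, book:Wendy, ticket:Bob
Event 5 (give coin: Wendy -> Eve). State: coin:Eve, book:Wendy, ticket:Bob
Event 6 (give book: Wendy -> Eve). State: coin:Eve, book:Eve, ticket:Bob
Event 7 (give book: Eve -> Bob). State: coin:Eve, book:Bob, ticket:Bob
Event 8 (give book: Bob -> Eve). State: coin:Eve, book:Eve, ticket:Bob
Event 9 (give ticket: Bob -> Eve). State: coin:Eve, book:Eve, ticket:Eve
Event 10 (give book: Eve -> Bob). State: coin:Eve, book:Bob, ticket:Eve

Final state: coin:Eve, book:Bob, ticket:Eve
The coin is held by Eve.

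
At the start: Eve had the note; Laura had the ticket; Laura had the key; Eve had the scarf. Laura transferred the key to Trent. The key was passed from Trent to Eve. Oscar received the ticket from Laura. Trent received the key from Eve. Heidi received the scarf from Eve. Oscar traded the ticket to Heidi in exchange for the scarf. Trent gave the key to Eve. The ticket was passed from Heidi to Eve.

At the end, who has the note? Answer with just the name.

Tracking all object holders:
Start: note:Eve, ticket:Laura, key:Laura, scarf:Eve
Event 1 (give key: Laura -> Trent). State: note:Eve, ticket:Laura, key:Trent, scarf:Eve
Event 2 (give key: Trent -> Eve). State: note:Eve, ticket:Laura, key:Eve, scarf:Eve
Event 3 (give ticket: Laura -> Oscar). State: note:Eve, ticket:Oscar, key:Eve, scarf:Eve
Event 4 (give key: Eve -> Trent). State: note:Eve, ticket:Oscar, key:Trent, scarf:Eve
Event 5 (give scarf: Eve -> Heidi). State: note:Eve, ticket:Oscar, key:Trent, scarf:Heidi
Event 6 (swap ticket<->scarf: now ticket:Heidi, scarf:Oscar). State: note:Eve, ticket:Heidi, key:Trent, scarf:Oscar
Event 7 (give key: Trent -> Eve). State: note:Eve, ticket:Heidi, key:Eve, scarf:Oscar
Event 8 (give ticket: Heidi -> Eve). State: note:Eve, ticket:Eve, key:Eve, scarf:Oscar

Final state: note:Eve, ticket:Eve, key:Eve, scarf:Oscar
The note is held by Eve.

Answer: Eve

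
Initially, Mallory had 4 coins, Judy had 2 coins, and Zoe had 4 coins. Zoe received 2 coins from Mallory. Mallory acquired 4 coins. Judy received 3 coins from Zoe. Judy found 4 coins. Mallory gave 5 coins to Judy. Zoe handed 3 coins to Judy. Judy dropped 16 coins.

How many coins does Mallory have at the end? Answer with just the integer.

Tracking counts step by step:
Start: Mallory=4, Judy=2, Zoe=4
Event 1 (Mallory -> Zoe, 2): Mallory: 4 -> 2, Zoe: 4 -> 6. State: Mallory=2, Judy=2, Zoe=6
Event 2 (Mallory +4): Mallory: 2 -> 6. State: Mallory=6, Judy=2, Zoe=6
Event 3 (Zoe -> Judy, 3): Zoe: 6 -> 3, Judy: 2 -> 5. State: Mallory=6, Judy=5, Zoe=3
Event 4 (Judy +4): Judy: 5 -> 9. State: Mallory=6, Judy=9, Zoe=3
Event 5 (Mallory -> Judy, 5): Mallory: 6 -> 1, Judy: 9 -> 14. State: Mallory=1, Judy=14, Zoe=3
Event 6 (Zoe -> Judy, 3): Zoe: 3 -> 0, Judy: 14 -> 17. State: Mallory=1, Judy=17, Zoe=0
Event 7 (Judy -16): Judy: 17 -> 1. State: Mallory=1, Judy=1, Zoe=0

Mallory's final count: 1

Answer: 1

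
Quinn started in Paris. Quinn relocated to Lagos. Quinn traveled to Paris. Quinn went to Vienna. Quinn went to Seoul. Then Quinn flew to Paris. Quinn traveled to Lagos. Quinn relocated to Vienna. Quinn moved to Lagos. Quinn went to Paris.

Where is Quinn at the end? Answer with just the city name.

Answer: Paris

Derivation:
Tracking Quinn's location:
Start: Quinn is in Paris.
After move 1: Paris -> Lagos. Quinn is in Lagos.
After move 2: Lagos -> Paris. Quinn is in Paris.
After move 3: Paris -> Vienna. Quinn is in Vienna.
After move 4: Vienna -> Seoul. Quinn is in Seoul.
After move 5: Seoul -> Paris. Quinn is in Paris.
After move 6: Paris -> Lagos. Quinn is in Lagos.
After move 7: Lagos -> Vienna. Quinn is in Vienna.
After move 8: Vienna -> Lagos. Quinn is in Lagos.
After move 9: Lagos -> Paris. Quinn is in Paris.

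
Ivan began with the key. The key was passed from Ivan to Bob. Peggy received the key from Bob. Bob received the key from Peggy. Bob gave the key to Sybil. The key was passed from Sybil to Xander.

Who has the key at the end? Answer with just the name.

Answer: Xander

Derivation:
Tracking the key through each event:
Start: Ivan has the key.
After event 1: Bob has the key.
After event 2: Peggy has the key.
After event 3: Bob has the key.
After event 4: Sybil has the key.
After event 5: Xander has the key.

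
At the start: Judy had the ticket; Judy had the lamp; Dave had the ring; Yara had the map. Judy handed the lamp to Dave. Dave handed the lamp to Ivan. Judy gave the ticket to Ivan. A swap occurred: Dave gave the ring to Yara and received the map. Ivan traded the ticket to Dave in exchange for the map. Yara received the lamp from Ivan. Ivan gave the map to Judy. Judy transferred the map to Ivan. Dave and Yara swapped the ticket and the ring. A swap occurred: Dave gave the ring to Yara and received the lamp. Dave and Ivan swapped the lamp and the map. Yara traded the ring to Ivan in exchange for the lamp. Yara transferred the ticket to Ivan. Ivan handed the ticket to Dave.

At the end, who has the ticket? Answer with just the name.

Answer: Dave

Derivation:
Tracking all object holders:
Start: ticket:Judy, lamp:Judy, ring:Dave, map:Yara
Event 1 (give lamp: Judy -> Dave). State: ticket:Judy, lamp:Dave, ring:Dave, map:Yara
Event 2 (give lamp: Dave -> Ivan). State: ticket:Judy, lamp:Ivan, ring:Dave, map:Yara
Event 3 (give ticket: Judy -> Ivan). State: ticket:Ivan, lamp:Ivan, ring:Dave, map:Yara
Event 4 (swap ring<->map: now ring:Yara, map:Dave). State: ticket:Ivan, lamp:Ivan, ring:Yara, map:Dave
Event 5 (swap ticket<->map: now ticket:Dave, map:Ivan). State: ticket:Dave, lamp:Ivan, ring:Yara, map:Ivan
Event 6 (give lamp: Ivan -> Yara). State: ticket:Dave, lamp:Yara, ring:Yara, map:Ivan
Event 7 (give map: Ivan -> Judy). State: ticket:Dave, lamp:Yara, ring:Yara, map:Judy
Event 8 (give map: Judy -> Ivan). State: ticket:Dave, lamp:Yara, ring:Yara, map:Ivan
Event 9 (swap ticket<->ring: now ticket:Yara, ring:Dave). State: ticket:Yara, lamp:Yara, ring:Dave, map:Ivan
Event 10 (swap ring<->lamp: now ring:Yara, lamp:Dave). State: ticket:Yara, lamp:Dave, ring:Yara, map:Ivan
Event 11 (swap lamp<->map: now lamp:Ivan, map:Dave). State: ticket:Yara, lamp:Ivan, ring:Yara, map:Dave
Event 12 (swap ring<->lamp: now ring:Ivan, lamp:Yara). State: ticket:Yara, lamp:Yara, ring:Ivan, map:Dave
Event 13 (give ticket: Yara -> Ivan). State: ticket:Ivan, lamp:Yara, ring:Ivan, map:Dave
Event 14 (give ticket: Ivan -> Dave). State: ticket:Dave, lamp:Yara, ring:Ivan, map:Dave

Final state: ticket:Dave, lamp:Yara, ring:Ivan, map:Dave
The ticket is held by Dave.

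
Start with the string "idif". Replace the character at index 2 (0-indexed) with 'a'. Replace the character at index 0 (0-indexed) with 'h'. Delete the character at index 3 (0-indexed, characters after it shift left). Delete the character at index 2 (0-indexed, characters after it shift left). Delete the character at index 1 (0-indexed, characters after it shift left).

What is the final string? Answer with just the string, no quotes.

Answer: h

Derivation:
Applying each edit step by step:
Start: "idif"
Op 1 (replace idx 2: 'i' -> 'a'): "idif" -> "idaf"
Op 2 (replace idx 0: 'i' -> 'h'): "idaf" -> "hdaf"
Op 3 (delete idx 3 = 'f'): "hdaf" -> "hda"
Op 4 (delete idx 2 = 'a'): "hda" -> "hd"
Op 5 (delete idx 1 = 'd'): "hd" -> "h"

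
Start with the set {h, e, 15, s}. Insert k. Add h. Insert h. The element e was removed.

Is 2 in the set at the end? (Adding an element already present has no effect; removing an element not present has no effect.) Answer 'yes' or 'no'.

Answer: no

Derivation:
Tracking the set through each operation:
Start: {15, e, h, s}
Event 1 (add k): added. Set: {15, e, h, k, s}
Event 2 (add h): already present, no change. Set: {15, e, h, k, s}
Event 3 (add h): already present, no change. Set: {15, e, h, k, s}
Event 4 (remove e): removed. Set: {15, h, k, s}

Final set: {15, h, k, s} (size 4)
2 is NOT in the final set.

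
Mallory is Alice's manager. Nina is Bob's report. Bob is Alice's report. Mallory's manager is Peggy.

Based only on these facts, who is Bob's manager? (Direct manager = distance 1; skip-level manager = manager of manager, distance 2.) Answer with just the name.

Reconstructing the manager chain from the given facts:
  Peggy -> Mallory -> Alice -> Bob -> Nina
(each arrow means 'manager of the next')
Positions in the chain (0 = top):
  position of Peggy: 0
  position of Mallory: 1
  position of Alice: 2
  position of Bob: 3
  position of Nina: 4

Bob is at position 3; the manager is 1 step up the chain, i.e. position 2: Alice.

Answer: Alice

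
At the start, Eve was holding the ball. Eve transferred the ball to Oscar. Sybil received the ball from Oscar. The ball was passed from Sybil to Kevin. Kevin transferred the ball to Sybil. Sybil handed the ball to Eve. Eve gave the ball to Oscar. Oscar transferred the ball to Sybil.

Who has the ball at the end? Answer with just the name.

Answer: Sybil

Derivation:
Tracking the ball through each event:
Start: Eve has the ball.
After event 1: Oscar has the ball.
After event 2: Sybil has the ball.
After event 3: Kevin has the ball.
After event 4: Sybil has the ball.
After event 5: Eve has the ball.
After event 6: Oscar has the ball.
After event 7: Sybil has the ball.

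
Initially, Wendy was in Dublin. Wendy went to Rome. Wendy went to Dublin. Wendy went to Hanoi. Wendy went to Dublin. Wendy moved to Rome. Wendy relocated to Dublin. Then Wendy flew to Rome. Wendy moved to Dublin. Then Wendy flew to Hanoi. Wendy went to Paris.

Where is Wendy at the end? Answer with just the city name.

Tracking Wendy's location:
Start: Wendy is in Dublin.
After move 1: Dublin -> Rome. Wendy is in Rome.
After move 2: Rome -> Dublin. Wendy is in Dublin.
After move 3: Dublin -> Hanoi. Wendy is in Hanoi.
After move 4: Hanoi -> Dublin. Wendy is in Dublin.
After move 5: Dublin -> Rome. Wendy is in Rome.
After move 6: Rome -> Dublin. Wendy is in Dublin.
After move 7: Dublin -> Rome. Wendy is in Rome.
After move 8: Rome -> Dublin. Wendy is in Dublin.
After move 9: Dublin -> Hanoi. Wendy is in Hanoi.
After move 10: Hanoi -> Paris. Wendy is in Paris.

Answer: Paris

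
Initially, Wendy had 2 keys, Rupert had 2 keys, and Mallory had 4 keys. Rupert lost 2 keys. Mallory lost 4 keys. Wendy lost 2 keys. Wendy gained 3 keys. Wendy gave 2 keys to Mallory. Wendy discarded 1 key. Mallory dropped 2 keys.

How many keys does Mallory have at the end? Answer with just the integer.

Answer: 0

Derivation:
Tracking counts step by step:
Start: Wendy=2, Rupert=2, Mallory=4
Event 1 (Rupert -2): Rupert: 2 -> 0. State: Wendy=2, Rupert=0, Mallory=4
Event 2 (Mallory -4): Mallory: 4 -> 0. State: Wendy=2, Rupert=0, Mallory=0
Event 3 (Wendy -2): Wendy: 2 -> 0. State: Wendy=0, Rupert=0, Mallory=0
Event 4 (Wendy +3): Wendy: 0 -> 3. State: Wendy=3, Rupert=0, Mallory=0
Event 5 (Wendy -> Mallory, 2): Wendy: 3 -> 1, Mallory: 0 -> 2. State: Wendy=1, Rupert=0, Mallory=2
Event 6 (Wendy -1): Wendy: 1 -> 0. State: Wendy=0, Rupert=0, Mallory=2
Event 7 (Mallory -2): Mallory: 2 -> 0. State: Wendy=0, Rupert=0, Mallory=0

Mallory's final count: 0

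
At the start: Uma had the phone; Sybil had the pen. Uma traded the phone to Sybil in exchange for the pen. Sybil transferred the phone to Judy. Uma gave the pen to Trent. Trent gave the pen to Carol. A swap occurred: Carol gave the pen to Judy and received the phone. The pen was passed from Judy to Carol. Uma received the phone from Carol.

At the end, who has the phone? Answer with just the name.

Answer: Uma

Derivation:
Tracking all object holders:
Start: phone:Uma, pen:Sybil
Event 1 (swap phone<->pen: now phone:Sybil, pen:Uma). State: phone:Sybil, pen:Uma
Event 2 (give phone: Sybil -> Judy). State: phone:Judy, pen:Uma
Event 3 (give pen: Uma -> Trent). State: phone:Judy, pen:Trent
Event 4 (give pen: Trent -> Carol). State: phone:Judy, pen:Carol
Event 5 (swap pen<->phone: now pen:Judy, phone:Carol). State: phone:Carol, pen:Judy
Event 6 (give pen: Judy -> Carol). State: phone:Carol, pen:Carol
Event 7 (give phone: Carol -> Uma). State: phone:Uma, pen:Carol

Final state: phone:Uma, pen:Carol
The phone is held by Uma.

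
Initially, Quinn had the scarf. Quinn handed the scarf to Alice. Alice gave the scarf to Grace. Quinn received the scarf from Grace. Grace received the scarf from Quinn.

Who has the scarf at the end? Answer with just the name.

Tracking the scarf through each event:
Start: Quinn has the scarf.
After event 1: Alice has the scarf.
After event 2: Grace has the scarf.
After event 3: Quinn has the scarf.
After event 4: Grace has the scarf.

Answer: Grace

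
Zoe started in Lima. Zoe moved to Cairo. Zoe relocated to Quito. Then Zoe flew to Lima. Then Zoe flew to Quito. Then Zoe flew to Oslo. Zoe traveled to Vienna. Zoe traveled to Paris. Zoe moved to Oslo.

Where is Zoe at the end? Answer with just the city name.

Tracking Zoe's location:
Start: Zoe is in Lima.
After move 1: Lima -> Cairo. Zoe is in Cairo.
After move 2: Cairo -> Quito. Zoe is in Quito.
After move 3: Quito -> Lima. Zoe is in Lima.
After move 4: Lima -> Quito. Zoe is in Quito.
After move 5: Quito -> Oslo. Zoe is in Oslo.
After move 6: Oslo -> Vienna. Zoe is in Vienna.
After move 7: Vienna -> Paris. Zoe is in Paris.
After move 8: Paris -> Oslo. Zoe is in Oslo.

Answer: Oslo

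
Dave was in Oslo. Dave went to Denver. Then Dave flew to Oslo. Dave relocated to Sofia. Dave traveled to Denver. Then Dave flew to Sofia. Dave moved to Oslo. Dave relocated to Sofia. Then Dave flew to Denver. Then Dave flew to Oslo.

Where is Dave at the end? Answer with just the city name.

Answer: Oslo

Derivation:
Tracking Dave's location:
Start: Dave is in Oslo.
After move 1: Oslo -> Denver. Dave is in Denver.
After move 2: Denver -> Oslo. Dave is in Oslo.
After move 3: Oslo -> Sofia. Dave is in Sofia.
After move 4: Sofia -> Denver. Dave is in Denver.
After move 5: Denver -> Sofia. Dave is in Sofia.
After move 6: Sofia -> Oslo. Dave is in Oslo.
After move 7: Oslo -> Sofia. Dave is in Sofia.
After move 8: Sofia -> Denver. Dave is in Denver.
After move 9: Denver -> Oslo. Dave is in Oslo.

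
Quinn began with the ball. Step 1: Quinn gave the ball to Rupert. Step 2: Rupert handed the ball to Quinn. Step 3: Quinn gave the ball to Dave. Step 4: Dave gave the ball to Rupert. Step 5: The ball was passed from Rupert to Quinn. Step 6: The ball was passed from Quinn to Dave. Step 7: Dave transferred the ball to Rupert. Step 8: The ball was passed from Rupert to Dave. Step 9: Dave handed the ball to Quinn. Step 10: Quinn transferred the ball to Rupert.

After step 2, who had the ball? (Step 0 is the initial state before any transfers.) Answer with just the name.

Answer: Quinn

Derivation:
Tracking the ball holder through step 2:
After step 0 (start): Quinn
After step 1: Rupert
After step 2: Quinn

At step 2, the holder is Quinn.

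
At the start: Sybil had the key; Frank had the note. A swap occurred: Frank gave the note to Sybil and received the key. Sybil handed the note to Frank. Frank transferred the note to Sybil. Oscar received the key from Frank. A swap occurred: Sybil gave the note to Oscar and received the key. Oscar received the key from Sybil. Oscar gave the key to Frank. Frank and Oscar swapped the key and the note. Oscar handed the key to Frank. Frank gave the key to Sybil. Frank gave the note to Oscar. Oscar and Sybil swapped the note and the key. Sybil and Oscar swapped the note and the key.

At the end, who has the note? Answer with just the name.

Answer: Oscar

Derivation:
Tracking all object holders:
Start: key:Sybil, note:Frank
Event 1 (swap note<->key: now note:Sybil, key:Frank). State: key:Frank, note:Sybil
Event 2 (give note: Sybil -> Frank). State: key:Frank, note:Frank
Event 3 (give note: Frank -> Sybil). State: key:Frank, note:Sybil
Event 4 (give key: Frank -> Oscar). State: key:Oscar, note:Sybil
Event 5 (swap note<->key: now note:Oscar, key:Sybil). State: key:Sybil, note:Oscar
Event 6 (give key: Sybil -> Oscar). State: key:Oscar, note:Oscar
Event 7 (give key: Oscar -> Frank). State: key:Frank, note:Oscar
Event 8 (swap key<->note: now key:Oscar, note:Frank). State: key:Oscar, note:Frank
Event 9 (give key: Oscar -> Frank). State: key:Frank, note:Frank
Event 10 (give key: Frank -> Sybil). State: key:Sybil, note:Frank
Event 11 (give note: Frank -> Oscar). State: key:Sybil, note:Oscar
Event 12 (swap note<->key: now note:Sybil, key:Oscar). State: key:Oscar, note:Sybil
Event 13 (swap note<->key: now note:Oscar, key:Sybil). State: key:Sybil, note:Oscar

Final state: key:Sybil, note:Oscar
The note is held by Oscar.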